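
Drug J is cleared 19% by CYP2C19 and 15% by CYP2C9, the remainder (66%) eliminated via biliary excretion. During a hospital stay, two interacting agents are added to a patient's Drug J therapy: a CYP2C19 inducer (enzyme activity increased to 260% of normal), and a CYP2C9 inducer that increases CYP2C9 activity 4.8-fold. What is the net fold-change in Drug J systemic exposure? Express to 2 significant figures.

0.53

The CYP2C19 pathway (19% of clearance) rises to 2.6× activity: 0.19 × 2.6 = 0.494.
The CYP2C9 pathway (15% of clearance) is boosted to 4.8× activity: 0.15 × 4.8 = 0.72.
Non-CYP routes (66%) are unchanged.
Relative clearance = 0.494 + 0.72 + 0.66 = 1.874.
Systemic exposure ∝ 1/CL: fold-change = 1 / 1.874 = 0.53.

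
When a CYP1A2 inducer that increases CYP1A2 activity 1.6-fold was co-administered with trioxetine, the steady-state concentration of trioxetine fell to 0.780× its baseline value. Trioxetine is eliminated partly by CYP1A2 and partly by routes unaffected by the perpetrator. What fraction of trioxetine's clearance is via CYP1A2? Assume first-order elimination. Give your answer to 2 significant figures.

Let fm be the CYP1A2 fraction. New clearance relative to baseline = fm × 1.6 + (1 − fm).
Steady-state concentration ratio = 1 / (new CL fraction), so new CL fraction = 1 / 0.780 = 1.282.
fm × 1.6 + 1 − fm = 1.282  ⇒  fm × (1.6 − 1) = 0.2821  ⇒  fm = 0.47.

0.47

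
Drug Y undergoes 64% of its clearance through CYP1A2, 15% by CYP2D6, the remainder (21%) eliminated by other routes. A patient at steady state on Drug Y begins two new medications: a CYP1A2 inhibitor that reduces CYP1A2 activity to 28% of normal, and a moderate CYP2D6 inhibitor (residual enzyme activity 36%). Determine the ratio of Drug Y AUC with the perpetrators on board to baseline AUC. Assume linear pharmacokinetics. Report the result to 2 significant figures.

2.3

The CYP1A2 pathway (64% of clearance) falls to 0.28× activity: 0.64 × 0.28 = 0.1792.
The CYP2D6 pathway (15% of clearance) is reduced to 0.36× activity: 0.15 × 0.36 = 0.054.
Non-CYP routes (21%) are unchanged.
New clearance relative to baseline: 0.1792 + 0.054 + 0.21 = 0.4432.
Because AUC varies inversely with clearance, the combined effect is 1 / 0.4432 = 2.3.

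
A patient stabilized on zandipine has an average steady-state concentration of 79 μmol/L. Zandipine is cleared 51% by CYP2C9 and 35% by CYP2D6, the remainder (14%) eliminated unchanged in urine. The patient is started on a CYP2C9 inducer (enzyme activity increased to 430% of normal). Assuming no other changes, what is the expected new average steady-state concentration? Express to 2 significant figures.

29 μmol/L

The CYP2C9 pathway (51% of clearance) is boosted to 4.3× activity: 0.51 × 4.3 = 2.193.
CYP2D6 (35%) and the residual 14% are unaffected.
New clearance relative to baseline: 2.193 + 0.35 + 0.14 = 2.683.
New average steady-state concentration = baseline ÷ relative clearance = 79 / 2.683 = 29 μmol/L.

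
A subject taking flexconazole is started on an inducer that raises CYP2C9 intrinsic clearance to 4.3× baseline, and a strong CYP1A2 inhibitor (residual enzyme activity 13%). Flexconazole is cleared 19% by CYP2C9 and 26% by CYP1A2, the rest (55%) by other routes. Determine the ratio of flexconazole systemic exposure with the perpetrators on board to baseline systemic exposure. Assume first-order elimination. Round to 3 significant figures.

0.714

The CYP2C9 pathway (19% of clearance) rises to 4.3× activity: 0.19 × 4.3 = 0.817.
The CYP1A2 pathway (26% of clearance) falls to 0.13× activity: 0.26 × 0.13 = 0.0338.
Non-CYP routes (55%) are unchanged.
CL_new/CL_old = 0.817 + 0.0338 + 0.55 = 1.4008.
Net systemic exposure ratio = 1 / 1.4008 = 0.714.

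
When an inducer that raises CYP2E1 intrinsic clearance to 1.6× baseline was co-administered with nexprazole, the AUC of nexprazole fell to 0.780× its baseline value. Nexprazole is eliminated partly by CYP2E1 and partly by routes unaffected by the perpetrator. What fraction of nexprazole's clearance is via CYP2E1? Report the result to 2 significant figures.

CL'/CL = 1 / 0.780 = 1.282
1.6·fm + (1 − fm) = 1.282
fm = (1.282 − 1) / (1.6 − 1) = 0.47

0.47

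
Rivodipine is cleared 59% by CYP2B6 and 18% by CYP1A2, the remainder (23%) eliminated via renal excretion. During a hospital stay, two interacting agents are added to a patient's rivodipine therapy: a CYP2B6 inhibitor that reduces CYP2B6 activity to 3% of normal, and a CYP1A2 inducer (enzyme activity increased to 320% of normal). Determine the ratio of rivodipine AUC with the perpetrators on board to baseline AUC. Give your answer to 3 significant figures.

1.21

The CYP2B6 pathway (59% of clearance) falls to 0.03× activity: 0.59 × 0.03 = 0.0177.
The CYP1A2 pathway (18% of clearance) rises to 3.2× activity: 0.18 × 3.2 = 0.576.
Non-CYP routes (23%) are unchanged.
New clearance relative to baseline: 0.0177 + 0.576 + 0.23 = 0.8237.
AUC ∝ 1/CL: fold-change = 1 / 0.8237 = 1.21.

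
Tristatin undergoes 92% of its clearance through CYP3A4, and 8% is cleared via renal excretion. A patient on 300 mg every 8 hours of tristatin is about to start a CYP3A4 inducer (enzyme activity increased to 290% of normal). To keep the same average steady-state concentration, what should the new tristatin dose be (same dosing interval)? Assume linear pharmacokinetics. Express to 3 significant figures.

824 mg

The CYP3A4 pathway (92% of clearance) increases to 2.9× activity: 0.92 × 2.9 = 2.668.
The remaining 8% of clearance is unaffected.
New clearance relative to baseline: 2.668 + 0.08 = 2.748.
To maintain the same steady-state level, dose must scale with clearance: new dose = 300 × 2.748 = 824 mg.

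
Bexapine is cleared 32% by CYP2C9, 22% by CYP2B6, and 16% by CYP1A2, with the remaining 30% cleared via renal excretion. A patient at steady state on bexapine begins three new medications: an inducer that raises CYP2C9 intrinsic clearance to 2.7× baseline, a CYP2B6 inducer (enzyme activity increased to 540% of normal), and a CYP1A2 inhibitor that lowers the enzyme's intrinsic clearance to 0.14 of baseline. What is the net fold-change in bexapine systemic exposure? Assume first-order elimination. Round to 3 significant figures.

The CYP2C9 pathway (32% of clearance) rises to 2.7× activity: 0.32 × 2.7 = 0.864.
The CYP2B6 pathway (22% of clearance) rises to 5.4× activity: 0.22 × 5.4 = 1.188.
The CYP1A2 pathway (16% of clearance) falls to 0.14× activity: 0.16 × 0.14 = 0.0224.
The remaining 30% of clearance is unaffected.
New clearance relative to baseline: 0.864 + 1.188 + 0.0224 + 0.3 = 2.3744.
Because systemic exposure varies inversely with clearance, the combined effect is 1 / 2.3744 = 0.421.

0.421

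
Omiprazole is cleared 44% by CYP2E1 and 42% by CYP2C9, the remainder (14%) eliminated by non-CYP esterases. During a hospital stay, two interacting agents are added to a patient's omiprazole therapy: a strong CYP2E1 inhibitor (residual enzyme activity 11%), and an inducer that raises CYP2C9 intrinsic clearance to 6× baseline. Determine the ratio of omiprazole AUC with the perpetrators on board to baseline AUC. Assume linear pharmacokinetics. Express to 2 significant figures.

The CYP2E1 pathway (44% of clearance) is reduced to 0.11× activity: 0.44 × 0.11 = 0.0484.
The CYP2C9 pathway (42% of clearance) increases to 6× activity: 0.42 × 6 = 2.52.
The remaining 14% of clearance is unaffected.
New clearance relative to baseline: 0.0484 + 2.52 + 0.14 = 2.7084.
AUC ∝ 1/CL: fold-change = 1 / 2.7084 = 0.37.

0.37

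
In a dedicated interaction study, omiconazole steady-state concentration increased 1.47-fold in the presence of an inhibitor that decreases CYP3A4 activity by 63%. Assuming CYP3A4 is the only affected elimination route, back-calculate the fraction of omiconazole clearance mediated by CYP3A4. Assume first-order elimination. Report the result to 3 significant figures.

0.508

Let fm be the CYP3A4 fraction. New clearance relative to baseline = fm × 0.37 + (1 − fm).
Steady-state concentration ratio = 1 / (new CL fraction), so new CL fraction = 1 / 1.47 = 0.6803.
fm × 0.37 + 1 − fm = 0.6803  ⇒  fm × (0.37 − 1) = −0.3197  ⇒  fm = 0.508.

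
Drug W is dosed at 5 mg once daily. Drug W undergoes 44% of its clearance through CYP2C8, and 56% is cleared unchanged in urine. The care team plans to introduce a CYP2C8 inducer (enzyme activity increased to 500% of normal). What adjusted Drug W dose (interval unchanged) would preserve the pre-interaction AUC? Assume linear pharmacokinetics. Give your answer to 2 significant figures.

The CYP2C8 pathway (44% of clearance) increases to 5× activity: 0.44 × 5 = 2.2.
The remaining 56% of clearance is unaffected.
Relative clearance = 2.2 + 0.56 = 2.76.
Css,avg = (dose rate)/CL, so holding Css fixed requires dose ∝ CL: 5 × 2.76 = 14 mg.

14 mg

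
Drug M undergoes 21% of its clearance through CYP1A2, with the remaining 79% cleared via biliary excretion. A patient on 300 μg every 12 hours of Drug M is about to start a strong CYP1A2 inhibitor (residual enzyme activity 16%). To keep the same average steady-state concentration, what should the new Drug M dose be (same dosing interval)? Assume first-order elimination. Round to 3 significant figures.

CYP1A2: 0.21 × 0.16 = 0.0336
Other: 0.79 (unchanged)
Relative clearance = 0.0336 + 0.79 = 0.8236.
Css,avg = (dose rate)/CL, so holding Css fixed requires dose ∝ CL: 300 × 0.8236 = 247 μg.

247 μg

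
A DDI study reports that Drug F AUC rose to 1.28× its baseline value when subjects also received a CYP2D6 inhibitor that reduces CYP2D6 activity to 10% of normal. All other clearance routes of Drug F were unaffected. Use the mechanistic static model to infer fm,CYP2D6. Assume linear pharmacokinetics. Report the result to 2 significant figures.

Write x for the fraction cleared via CYP2D6. The observed AUC change means clearance fell to 1/1.28 = 0.7812 of baseline.
Setting x·0.1 + (1 − x) = 0.7812 and solving: x = (0.7812 − 1)/(0.1 − 1) = 0.24.

0.24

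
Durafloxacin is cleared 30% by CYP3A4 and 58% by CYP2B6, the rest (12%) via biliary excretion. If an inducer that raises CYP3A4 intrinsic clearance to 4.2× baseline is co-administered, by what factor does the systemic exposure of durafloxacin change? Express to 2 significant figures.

0.51

The CYP3A4 pathway (30% of clearance) increases to 4.2× activity: 0.3 × 4.2 = 1.26.
CYP2B6 (58%) and the residual 12% are unaffected.
New clearance relative to baseline: 1.26 + 0.58 + 0.12 = 1.96.
Since systemic exposure ∝ 1/CL, the ratio is 1 / 1.96 = 0.51.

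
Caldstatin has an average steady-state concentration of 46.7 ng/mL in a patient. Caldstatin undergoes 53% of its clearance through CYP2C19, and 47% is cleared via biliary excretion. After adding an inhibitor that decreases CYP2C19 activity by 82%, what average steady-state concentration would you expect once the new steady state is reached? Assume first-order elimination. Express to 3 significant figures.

The CYP2C19 pathway (53% of clearance) falls to 0.18× activity: 0.53 × 0.18 = 0.0954.
Non-CYP routes (47%) are unchanged.
Relative clearance = 0.0954 + 0.47 = 0.5654.
New average steady-state concentration = baseline ÷ relative clearance = 46.7 / 0.5654 = 82.6 ng/mL.

82.6 ng/mL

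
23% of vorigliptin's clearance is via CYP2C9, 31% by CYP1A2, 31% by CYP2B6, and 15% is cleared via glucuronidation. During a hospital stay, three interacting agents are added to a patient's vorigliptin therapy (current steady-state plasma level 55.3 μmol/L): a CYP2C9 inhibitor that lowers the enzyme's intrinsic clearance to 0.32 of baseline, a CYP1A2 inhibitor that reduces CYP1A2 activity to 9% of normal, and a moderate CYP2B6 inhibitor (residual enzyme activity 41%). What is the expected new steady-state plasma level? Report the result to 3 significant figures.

CYP2C9: 0.23 × 0.32 = 0.0736
CYP1A2: 0.31 × 0.09 = 0.0279
CYP2B6: 0.31 × 0.41 = 0.1271
Other: 0.15 (unchanged)
CL_new/CL_old = 0.0736 + 0.0279 + 0.1271 + 0.15 = 0.3786.
New steady-state plasma level = 55.3 / 0.3786 = 146 μmol/L (concentration scales inversely with clearance).

146 μmol/L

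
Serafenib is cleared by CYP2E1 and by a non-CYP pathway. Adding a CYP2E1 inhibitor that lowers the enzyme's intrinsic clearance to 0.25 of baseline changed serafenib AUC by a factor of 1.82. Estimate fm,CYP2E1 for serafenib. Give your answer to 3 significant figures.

0.601

Let fm be the CYP2E1 fraction. New clearance relative to baseline = fm × 0.25 + (1 − fm).
AUC ratio = 1 / (new CL fraction), so new CL fraction = 1 / 1.82 = 0.5495.
fm × 0.25 + 1 − fm = 0.5495  ⇒  fm × (0.25 − 1) = −0.4505  ⇒  fm = 0.601.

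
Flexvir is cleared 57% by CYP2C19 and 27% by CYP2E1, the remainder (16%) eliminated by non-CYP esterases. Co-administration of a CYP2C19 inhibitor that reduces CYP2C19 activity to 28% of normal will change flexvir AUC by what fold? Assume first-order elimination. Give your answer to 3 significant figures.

1.70

The CYP2C19 pathway (57% of clearance) is reduced to 0.28× activity: 0.57 × 0.28 = 0.1596.
CYP2E1 (27%) and the residual 16% are unaffected.
CL_new/CL_old = 0.1596 + 0.27 + 0.16 = 0.5896.
Since AUC ∝ 1/CL, the ratio is 1 / 0.5896 = 1.70.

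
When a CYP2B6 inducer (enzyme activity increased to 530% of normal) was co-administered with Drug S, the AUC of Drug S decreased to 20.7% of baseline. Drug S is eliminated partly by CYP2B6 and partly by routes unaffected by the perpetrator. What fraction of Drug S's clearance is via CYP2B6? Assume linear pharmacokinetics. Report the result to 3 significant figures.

0.891

Call the CYP2B6 fraction fm. After the interaction, CL_new/CL_old = fm × 5.3 + (1 − fm).
AUC ratio = 1 / (new CL fraction), so new CL fraction = 1 / 0.207 = 4.831.
fm × 5.3 + 1 − fm = 4.831  ⇒  fm × (5.3 − 1) = 3.831  ⇒  fm = 0.891.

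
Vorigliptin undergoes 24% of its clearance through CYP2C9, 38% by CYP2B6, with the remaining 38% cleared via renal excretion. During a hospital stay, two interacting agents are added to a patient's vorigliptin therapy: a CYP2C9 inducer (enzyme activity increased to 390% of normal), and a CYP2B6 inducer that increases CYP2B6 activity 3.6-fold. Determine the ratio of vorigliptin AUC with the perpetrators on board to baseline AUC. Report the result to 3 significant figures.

0.373

CYP2C9: 0.24 × 3.9 = 0.936
CYP2B6: 0.38 × 3.6 = 1.368
Other: 0.38 (unchanged)
Relative clearance = 0.936 + 1.368 + 0.38 = 2.684.
AUC ∝ 1/CL: fold-change = 1 / 2.684 = 0.373.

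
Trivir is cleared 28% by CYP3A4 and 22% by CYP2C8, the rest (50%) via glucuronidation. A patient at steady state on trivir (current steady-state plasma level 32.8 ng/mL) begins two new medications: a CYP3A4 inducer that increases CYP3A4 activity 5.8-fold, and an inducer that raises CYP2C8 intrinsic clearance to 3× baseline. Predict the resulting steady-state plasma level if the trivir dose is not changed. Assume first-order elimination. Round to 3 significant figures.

CYP3A4: 0.28 × 5.8 = 1.624
CYP2C8: 0.22 × 3 = 0.66
Other: 0.5 (unchanged)
Relative clearance = 1.624 + 0.66 + 0.5 = 2.784.
Dividing the baseline by the relative clearance: 32.8 / 2.784 = 11.8 ng/mL.

11.8 ng/mL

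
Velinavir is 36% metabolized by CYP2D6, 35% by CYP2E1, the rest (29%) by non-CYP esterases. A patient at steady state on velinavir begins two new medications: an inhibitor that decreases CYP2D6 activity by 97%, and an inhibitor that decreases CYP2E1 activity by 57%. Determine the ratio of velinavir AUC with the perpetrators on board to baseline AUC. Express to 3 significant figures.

CYP2D6: 0.36 × 0.03 = 0.0108
CYP2E1: 0.35 × 0.43 = 0.1505
Other: 0.29 (unchanged)
CL_new/CL_old = 0.0108 + 0.1505 + 0.29 = 0.4513.
Net AUC ratio = 1 / 0.4513 = 2.22.

2.22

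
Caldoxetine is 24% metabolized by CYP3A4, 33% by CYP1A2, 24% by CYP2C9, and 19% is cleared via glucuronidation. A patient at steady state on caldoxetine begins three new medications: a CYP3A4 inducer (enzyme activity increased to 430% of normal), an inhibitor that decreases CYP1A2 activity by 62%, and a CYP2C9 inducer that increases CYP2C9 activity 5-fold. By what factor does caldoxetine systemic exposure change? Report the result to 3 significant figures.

CYP3A4: 0.24 × 4.3 = 1.032
CYP1A2: 0.33 × 0.38 = 0.1254
CYP2C9: 0.24 × 5 = 1.2
Other: 0.19 (unchanged)
Relative clearance = 1.032 + 0.1254 + 1.2 + 0.19 = 2.5474.
Net systemic exposure ratio = 1 / 2.5474 = 0.393.

0.393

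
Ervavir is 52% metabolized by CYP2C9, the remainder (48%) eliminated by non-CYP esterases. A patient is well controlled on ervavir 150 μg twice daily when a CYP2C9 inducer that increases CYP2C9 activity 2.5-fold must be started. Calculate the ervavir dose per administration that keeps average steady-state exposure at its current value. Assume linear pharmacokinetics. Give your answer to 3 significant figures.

The CYP2C9 pathway (52% of clearance) is boosted to 2.5× activity: 0.52 × 2.5 = 1.3.
Non-CYP routes (48%) are unchanged.
CL_new/CL_old = 1.3 + 0.48 = 1.78.
To maintain the same steady-state level, dose must scale with clearance: new dose = 150 × 1.78 = 267 μg.

267 μg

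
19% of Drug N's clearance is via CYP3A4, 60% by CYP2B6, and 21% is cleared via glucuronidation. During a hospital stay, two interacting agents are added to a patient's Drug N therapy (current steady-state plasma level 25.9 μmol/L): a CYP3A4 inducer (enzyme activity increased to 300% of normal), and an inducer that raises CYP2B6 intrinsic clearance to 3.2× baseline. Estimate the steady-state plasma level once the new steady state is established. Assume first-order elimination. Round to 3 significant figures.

The CYP3A4 pathway (19% of clearance) is boosted to 3× activity: 0.19 × 3 = 0.57.
The CYP2B6 pathway (60% of clearance) increases to 3.2× activity: 0.6 × 3.2 = 1.92.
Non-CYP routes (21%) are unchanged.
CL_new/CL_old = 0.57 + 1.92 + 0.21 = 2.7.
Dividing the baseline by the relative clearance: 25.9 / 2.7 = 9.59 μmol/L.

9.59 μmol/L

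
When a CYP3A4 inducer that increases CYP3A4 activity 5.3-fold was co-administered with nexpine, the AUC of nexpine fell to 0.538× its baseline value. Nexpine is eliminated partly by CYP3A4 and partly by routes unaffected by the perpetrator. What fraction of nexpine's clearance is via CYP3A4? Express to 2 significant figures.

0.20

CL'/CL = 1 / 0.538 = 1.859
5.3·fm + (1 − fm) = 1.859
fm = (1.859 − 1) / (5.3 − 1) = 0.20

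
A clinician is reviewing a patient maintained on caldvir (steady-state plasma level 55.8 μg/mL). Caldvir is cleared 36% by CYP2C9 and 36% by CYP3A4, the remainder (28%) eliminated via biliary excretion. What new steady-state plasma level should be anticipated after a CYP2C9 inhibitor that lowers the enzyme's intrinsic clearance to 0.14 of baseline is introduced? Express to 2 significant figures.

CYP2C9: 0.36 × 0.14 = 0.0504
CYP3A4: 0.36 (unchanged)
Other: 0.28 (unchanged)
CL_new/CL_old = 0.0504 + 0.36 + 0.28 = 0.6904.
Steady-state plasma level ∝ 1/CL, so new value = 55.8 / 0.6904 = 81 μg/mL.

81 μg/mL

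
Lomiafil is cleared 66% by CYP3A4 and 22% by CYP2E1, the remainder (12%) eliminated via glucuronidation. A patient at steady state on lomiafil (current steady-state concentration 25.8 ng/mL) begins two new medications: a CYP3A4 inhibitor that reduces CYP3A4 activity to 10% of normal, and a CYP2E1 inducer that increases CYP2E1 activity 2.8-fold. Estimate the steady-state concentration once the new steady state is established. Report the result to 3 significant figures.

32.2 ng/mL

CYP3A4: 0.66 × 0.1 = 0.066
CYP2E1: 0.22 × 2.8 = 0.616
Other: 0.12 (unchanged)
CL_new/CL_old = 0.066 + 0.616 + 0.12 = 0.802.
New steady-state concentration = 25.8 / 0.802 = 32.2 ng/mL (concentration scales inversely with clearance).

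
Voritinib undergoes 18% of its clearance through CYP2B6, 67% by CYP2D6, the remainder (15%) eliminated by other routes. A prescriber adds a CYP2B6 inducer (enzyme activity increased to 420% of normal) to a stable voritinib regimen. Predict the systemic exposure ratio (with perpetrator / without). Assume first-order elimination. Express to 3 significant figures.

The CYP2B6 pathway (18% of clearance) rises to 4.2× activity: 0.18 × 4.2 = 0.756.
CYP2D6 (67%) and the residual 15% are unaffected.
New clearance relative to baseline: 0.756 + 0.67 + 0.15 = 1.576.
Since systemic exposure ∝ 1/CL, the ratio is 1 / 1.576 = 0.635.

0.635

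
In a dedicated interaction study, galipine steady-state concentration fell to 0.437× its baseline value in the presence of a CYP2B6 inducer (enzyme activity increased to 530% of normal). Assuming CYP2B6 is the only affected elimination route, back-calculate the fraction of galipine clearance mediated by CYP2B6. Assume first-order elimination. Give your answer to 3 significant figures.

0.300

Let x = fm,CYP2B6. Because steady-state concentration ∝ 1/CL, relative clearance rose to 1/0.437 = 2.288.
Setting x·5.3 + (1 − x) = 2.288 and solving: x = (2.288 − 1)/(5.3 − 1) = 0.300.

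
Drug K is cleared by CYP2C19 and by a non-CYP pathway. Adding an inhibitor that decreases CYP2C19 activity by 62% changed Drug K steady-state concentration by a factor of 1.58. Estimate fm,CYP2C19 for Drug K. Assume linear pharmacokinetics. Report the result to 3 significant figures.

Call the CYP2C19 fraction fm. After the interaction, CL_new/CL_old = fm × 0.38 + (1 − fm).
Steady-state concentration ratio = 1 / (new CL fraction), so new CL fraction = 1 / 1.58 = 0.6329.
fm × 0.38 + 1 − fm = 0.6329  ⇒  fm × (0.38 − 1) = −0.3671  ⇒  fm = 0.592.

0.592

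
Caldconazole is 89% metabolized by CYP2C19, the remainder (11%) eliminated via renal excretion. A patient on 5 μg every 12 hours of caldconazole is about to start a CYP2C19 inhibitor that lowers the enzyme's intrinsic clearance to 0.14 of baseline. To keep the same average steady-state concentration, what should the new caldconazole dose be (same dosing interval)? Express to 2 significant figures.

CYP2C19: 0.89 × 0.14 = 0.1246
Other: 0.11 (unchanged)
CL_new/CL_old = 0.1246 + 0.11 = 0.2346.
Exposure is unchanged when dose changes in proportion to clearance. New dose = 5 μg × 0.2346 = 1.2 μg.

1.2 μg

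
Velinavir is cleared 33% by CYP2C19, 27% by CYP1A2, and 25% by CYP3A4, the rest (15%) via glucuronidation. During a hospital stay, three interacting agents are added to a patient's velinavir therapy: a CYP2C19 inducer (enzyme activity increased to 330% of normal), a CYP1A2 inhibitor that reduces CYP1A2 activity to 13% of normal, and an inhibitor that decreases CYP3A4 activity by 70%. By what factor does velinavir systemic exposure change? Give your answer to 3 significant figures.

0.741

The CYP2C19 pathway (33% of clearance) rises to 3.3× activity: 0.33 × 3.3 = 1.089.
The CYP1A2 pathway (27% of clearance) is reduced to 0.13× activity: 0.27 × 0.13 = 0.0351.
The CYP3A4 pathway (25% of clearance) falls to 0.3× activity: 0.25 × 0.3 = 0.075.
The remaining 15% of clearance is unaffected.
Relative clearance = 1.089 + 0.0351 + 0.075 + 0.15 = 1.3491.
Net systemic exposure ratio = 1 / 1.3491 = 0.741.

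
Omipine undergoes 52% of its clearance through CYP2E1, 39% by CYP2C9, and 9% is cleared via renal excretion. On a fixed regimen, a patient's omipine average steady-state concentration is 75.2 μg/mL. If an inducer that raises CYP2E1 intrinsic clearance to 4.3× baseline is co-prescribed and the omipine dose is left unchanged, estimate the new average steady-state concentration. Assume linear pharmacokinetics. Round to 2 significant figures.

28 μg/mL

The CYP2E1 pathway (52% of clearance) is boosted to 4.3× activity: 0.52 × 4.3 = 2.236.
CYP2C9 (39%) and the residual 9% are unaffected.
New clearance relative to baseline: 2.236 + 0.39 + 0.09 = 2.716.
New average steady-state concentration = baseline ÷ relative clearance = 75.2 / 2.716 = 28 μg/mL.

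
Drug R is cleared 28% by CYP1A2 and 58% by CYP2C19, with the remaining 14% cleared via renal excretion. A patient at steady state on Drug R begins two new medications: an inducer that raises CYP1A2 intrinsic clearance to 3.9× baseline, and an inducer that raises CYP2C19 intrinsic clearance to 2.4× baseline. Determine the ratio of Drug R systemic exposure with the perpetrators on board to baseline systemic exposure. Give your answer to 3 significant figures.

The CYP1A2 pathway (28% of clearance) increases to 3.9× activity: 0.28 × 3.9 = 1.092.
The CYP2C19 pathway (58% of clearance) rises to 2.4× activity: 0.58 × 2.4 = 1.392.
Non-CYP routes (14%) are unchanged.
CL_new/CL_old = 1.092 + 1.392 + 0.14 = 2.624.
Because systemic exposure varies inversely with clearance, the combined effect is 1 / 2.624 = 0.381.

0.381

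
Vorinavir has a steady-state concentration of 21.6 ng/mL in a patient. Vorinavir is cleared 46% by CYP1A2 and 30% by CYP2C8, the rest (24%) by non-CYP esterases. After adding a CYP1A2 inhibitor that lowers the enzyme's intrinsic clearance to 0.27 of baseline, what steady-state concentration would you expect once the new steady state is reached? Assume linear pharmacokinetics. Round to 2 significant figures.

33 ng/mL

The CYP1A2 pathway (46% of clearance) is reduced to 0.27× activity: 0.46 × 0.27 = 0.1242.
CYP2C8 (30%) and the residual 24% are unaffected.
New clearance relative to baseline: 0.1242 + 0.3 + 0.24 = 0.6642.
New steady-state concentration = baseline ÷ relative clearance = 21.6 / 0.6642 = 33 ng/mL.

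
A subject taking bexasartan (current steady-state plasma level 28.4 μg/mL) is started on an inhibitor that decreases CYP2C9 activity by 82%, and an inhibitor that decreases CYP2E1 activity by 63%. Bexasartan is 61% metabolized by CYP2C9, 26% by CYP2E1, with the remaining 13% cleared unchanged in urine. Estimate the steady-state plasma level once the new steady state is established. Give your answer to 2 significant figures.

The CYP2C9 pathway (61% of clearance) is reduced to 0.18× activity: 0.61 × 0.18 = 0.1098.
The CYP2E1 pathway (26% of clearance) is reduced to 0.37× activity: 0.26 × 0.37 = 0.0962.
The remaining 13% of clearance is unaffected.
CL_new/CL_old = 0.1098 + 0.0962 + 0.13 = 0.336.
Steady-state plasma level ∝ 1/CL: new value = 28.4 / 0.336 = 85 μg/mL.

85 μg/mL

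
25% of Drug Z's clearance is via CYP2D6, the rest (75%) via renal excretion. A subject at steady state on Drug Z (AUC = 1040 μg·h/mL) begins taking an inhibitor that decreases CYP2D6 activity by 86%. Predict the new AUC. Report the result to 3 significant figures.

CYP2D6: 0.25 × 0.14 = 0.035
Other: 0.75 (unchanged)
Relative clearance = 0.035 + 0.75 = 0.785.
New AUC = baseline ÷ relative clearance = 1040 / 0.785 = 1.32 × 10³ μg·h/mL.

1.32 × 10³ μg·h/mL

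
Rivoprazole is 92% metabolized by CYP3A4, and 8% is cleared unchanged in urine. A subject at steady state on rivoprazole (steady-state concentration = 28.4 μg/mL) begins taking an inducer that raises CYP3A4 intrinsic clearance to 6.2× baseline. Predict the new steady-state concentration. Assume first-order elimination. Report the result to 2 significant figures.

CYP3A4: 0.92 × 6.2 = 5.704
Other: 0.08 (unchanged)
Relative clearance = 5.704 + 0.08 = 5.784.
With dosing unchanged, steady-state concentration scales as 1/CL: 28.4 / 5.784 = 4.9 μg/mL.

4.9 μg/mL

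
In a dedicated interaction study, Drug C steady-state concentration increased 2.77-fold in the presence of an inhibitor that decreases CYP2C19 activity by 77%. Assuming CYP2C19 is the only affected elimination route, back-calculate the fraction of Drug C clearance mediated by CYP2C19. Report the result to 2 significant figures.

0.83

Let x = fm,CYP2C19. Because steady-state concentration ∝ 1/CL, relative clearance fell to 1/2.77 = 0.361.
Setting x·0.23 + (1 − x) = 0.361 and solving: x = (0.361 − 1)/(0.23 − 1) = 0.83.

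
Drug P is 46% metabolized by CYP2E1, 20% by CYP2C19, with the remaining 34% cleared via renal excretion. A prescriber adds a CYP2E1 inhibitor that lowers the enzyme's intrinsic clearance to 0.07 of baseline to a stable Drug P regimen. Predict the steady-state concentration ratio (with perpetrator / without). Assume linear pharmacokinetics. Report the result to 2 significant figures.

1.7

CYP2E1: 0.46 × 0.07 = 0.0322
CYP2C19: 0.2 (unchanged)
Other: 0.34 (unchanged)
Relative clearance = 0.0322 + 0.2 + 0.34 = 0.5722.
Steady-state concentration ratio = CL_old/CL_new = 1 / 0.5722 = 1.7.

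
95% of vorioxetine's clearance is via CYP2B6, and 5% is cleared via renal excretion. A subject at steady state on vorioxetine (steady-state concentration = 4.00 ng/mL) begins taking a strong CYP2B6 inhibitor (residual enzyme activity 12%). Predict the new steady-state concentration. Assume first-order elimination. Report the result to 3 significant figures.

24.4 ng/mL

CYP2B6: 0.95 × 0.12 = 0.114
Other: 0.05 (unchanged)
CL_new/CL_old = 0.114 + 0.05 = 0.164.
New steady-state concentration = baseline ÷ relative clearance = 4.00 / 0.164 = 24.4 ng/mL.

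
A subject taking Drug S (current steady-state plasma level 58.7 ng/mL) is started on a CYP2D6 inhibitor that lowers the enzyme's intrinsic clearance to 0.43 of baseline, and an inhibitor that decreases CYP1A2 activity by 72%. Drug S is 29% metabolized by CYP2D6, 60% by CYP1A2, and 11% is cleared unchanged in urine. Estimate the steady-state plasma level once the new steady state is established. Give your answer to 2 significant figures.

1.5 × 10² ng/mL

The CYP2D6 pathway (29% of clearance) drops to 0.43× activity: 0.29 × 0.43 = 0.1247.
The CYP1A2 pathway (60% of clearance) is reduced to 0.28× activity: 0.6 × 0.28 = 0.168.
The remaining 11% of clearance is unaffected.
CL_new/CL_old = 0.1247 + 0.168 + 0.11 = 0.4027.
Dividing the baseline by the relative clearance: 58.7 / 0.4027 = 1.5 × 10² ng/mL.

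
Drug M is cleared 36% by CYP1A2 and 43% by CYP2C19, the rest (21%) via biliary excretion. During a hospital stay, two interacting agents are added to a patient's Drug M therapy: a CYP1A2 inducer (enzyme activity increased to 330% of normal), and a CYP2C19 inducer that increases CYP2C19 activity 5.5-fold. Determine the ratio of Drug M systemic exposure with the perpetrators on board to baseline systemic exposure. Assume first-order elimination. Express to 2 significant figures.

0.27

CYP1A2: 0.36 × 3.3 = 1.188
CYP2C19: 0.43 × 5.5 = 2.365
Other: 0.21 (unchanged)
New clearance relative to baseline: 1.188 + 2.365 + 0.21 = 3.763.
Systemic exposure ∝ 1/CL: fold-change = 1 / 3.763 = 0.27.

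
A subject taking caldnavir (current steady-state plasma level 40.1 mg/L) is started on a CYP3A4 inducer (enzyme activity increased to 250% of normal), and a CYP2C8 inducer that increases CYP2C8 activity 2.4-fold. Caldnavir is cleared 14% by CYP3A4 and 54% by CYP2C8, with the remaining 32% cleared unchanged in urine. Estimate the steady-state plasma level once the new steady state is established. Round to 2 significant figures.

20 mg/L

The CYP3A4 pathway (14% of clearance) is boosted to 2.5× activity: 0.14 × 2.5 = 0.35.
The CYP2C8 pathway (54% of clearance) rises to 2.4× activity: 0.54 × 2.4 = 1.296.
The remaining 32% of clearance is unaffected.
Relative clearance = 0.35 + 1.296 + 0.32 = 1.966.
New steady-state plasma level = 40.1 / 1.966 = 20 mg/L (concentration scales inversely with clearance).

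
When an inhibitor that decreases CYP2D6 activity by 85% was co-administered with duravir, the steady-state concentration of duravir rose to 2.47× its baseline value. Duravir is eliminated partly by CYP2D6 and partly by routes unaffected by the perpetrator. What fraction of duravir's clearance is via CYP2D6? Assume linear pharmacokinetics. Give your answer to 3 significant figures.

Let fm be the CYP2D6 fraction. New clearance relative to baseline = fm × 0.15 + (1 − fm).
Steady-state concentration ratio = 1 / (new CL fraction), so new CL fraction = 1 / 2.47 = 0.4049.
fm × 0.15 + 1 − fm = 0.4049  ⇒  fm × (0.15 − 1) = −0.5951  ⇒  fm = 0.700.

0.700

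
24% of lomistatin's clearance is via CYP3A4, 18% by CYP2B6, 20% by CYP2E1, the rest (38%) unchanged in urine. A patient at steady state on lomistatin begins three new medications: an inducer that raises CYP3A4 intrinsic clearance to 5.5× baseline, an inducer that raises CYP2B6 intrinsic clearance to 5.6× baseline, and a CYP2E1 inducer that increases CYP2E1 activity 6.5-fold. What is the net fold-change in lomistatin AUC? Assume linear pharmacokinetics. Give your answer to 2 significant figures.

0.25

The CYP3A4 pathway (24% of clearance) increases to 5.5× activity: 0.24 × 5.5 = 1.32.
The CYP2B6 pathway (18% of clearance) increases to 5.6× activity: 0.18 × 5.6 = 1.008.
The CYP2E1 pathway (20% of clearance) increases to 6.5× activity: 0.2 × 6.5 = 1.3.
The remaining 38% of clearance is unaffected.
CL_new/CL_old = 1.32 + 1.008 + 1.3 + 0.38 = 4.008.
Net AUC ratio = 1 / 4.008 = 0.25.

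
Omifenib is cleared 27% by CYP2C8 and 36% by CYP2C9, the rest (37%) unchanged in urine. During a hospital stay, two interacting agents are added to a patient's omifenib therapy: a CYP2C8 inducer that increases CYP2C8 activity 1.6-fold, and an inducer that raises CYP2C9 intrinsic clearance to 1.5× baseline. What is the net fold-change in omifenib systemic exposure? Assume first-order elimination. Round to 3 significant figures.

0.745

The CYP2C8 pathway (27% of clearance) rises to 1.6× activity: 0.27 × 1.6 = 0.432.
The CYP2C9 pathway (36% of clearance) rises to 1.5× activity: 0.36 × 1.5 = 0.54.
The remaining 37% of clearance is unaffected.
Relative clearance = 0.432 + 0.54 + 0.37 = 1.342.
Net systemic exposure ratio = 1 / 1.342 = 0.745.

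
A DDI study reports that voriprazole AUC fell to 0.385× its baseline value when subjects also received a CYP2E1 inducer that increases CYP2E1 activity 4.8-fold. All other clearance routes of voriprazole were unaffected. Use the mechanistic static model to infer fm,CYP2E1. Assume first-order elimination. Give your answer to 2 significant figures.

0.42

Write x for the fraction cleared via CYP2E1. The observed AUC change means clearance rose to 1/0.385 = 2.597 of baseline.
Only the CYP2E1 route changed, so 2.597 = x·4.8 + (1 − x), giving x = 0.42.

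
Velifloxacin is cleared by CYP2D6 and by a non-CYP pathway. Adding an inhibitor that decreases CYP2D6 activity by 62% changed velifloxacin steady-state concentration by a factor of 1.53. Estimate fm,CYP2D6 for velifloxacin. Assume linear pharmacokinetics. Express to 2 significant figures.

CL'/CL = 1 / 1.53 = 0.6536
0.38·fm + (1 − fm) = 0.6536
fm = (0.6536 − 1) / (0.38 − 1) = 0.56

0.56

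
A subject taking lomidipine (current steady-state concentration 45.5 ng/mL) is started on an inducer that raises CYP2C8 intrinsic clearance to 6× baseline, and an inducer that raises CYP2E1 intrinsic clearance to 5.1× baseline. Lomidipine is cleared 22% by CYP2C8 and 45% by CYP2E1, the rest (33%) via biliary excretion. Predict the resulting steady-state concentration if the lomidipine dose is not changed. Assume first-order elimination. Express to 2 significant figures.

12 ng/mL

CYP2C8: 0.22 × 6 = 1.32
CYP2E1: 0.45 × 5.1 = 2.295
Other: 0.33 (unchanged)
Relative clearance = 1.32 + 2.295 + 0.33 = 3.945.
Dividing the baseline by the relative clearance: 45.5 / 3.945 = 12 ng/mL.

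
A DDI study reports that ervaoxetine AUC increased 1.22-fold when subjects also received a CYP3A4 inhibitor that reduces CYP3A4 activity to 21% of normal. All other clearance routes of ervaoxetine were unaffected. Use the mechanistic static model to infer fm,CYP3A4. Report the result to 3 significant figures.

0.228

Write x for the fraction cleared via CYP3A4. The observed AUC change means clearance fell to 1/1.22 = 0.8197 of baseline.
Only the CYP3A4 route changed, so 0.8197 = x·0.21 + (1 − x), giving x = 0.228.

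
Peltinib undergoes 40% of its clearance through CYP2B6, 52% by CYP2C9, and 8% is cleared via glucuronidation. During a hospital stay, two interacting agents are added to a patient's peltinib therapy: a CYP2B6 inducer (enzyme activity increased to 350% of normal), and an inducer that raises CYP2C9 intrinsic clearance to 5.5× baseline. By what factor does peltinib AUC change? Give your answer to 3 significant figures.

CYP2B6: 0.4 × 3.5 = 1.4
CYP2C9: 0.52 × 5.5 = 2.86
Other: 0.08 (unchanged)
New clearance relative to baseline: 1.4 + 2.86 + 0.08 = 4.34.
Because AUC varies inversely with clearance, the combined effect is 1 / 4.34 = 0.230.

0.230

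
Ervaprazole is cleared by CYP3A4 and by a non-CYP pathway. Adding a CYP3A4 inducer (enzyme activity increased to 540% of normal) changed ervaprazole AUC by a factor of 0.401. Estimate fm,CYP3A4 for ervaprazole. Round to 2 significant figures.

0.34

Write x for the fraction cleared via CYP3A4. The observed AUC change means clearance rose to 1/0.401 = 2.494 of baseline.
Setting x·5.4 + (1 − x) = 2.494 and solving: x = (2.494 − 1)/(5.4 − 1) = 0.34.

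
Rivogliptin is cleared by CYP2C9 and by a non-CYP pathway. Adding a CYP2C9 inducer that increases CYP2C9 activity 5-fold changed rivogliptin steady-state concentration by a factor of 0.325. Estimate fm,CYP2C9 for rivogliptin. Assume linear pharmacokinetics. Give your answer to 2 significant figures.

0.52

CL'/CL = 1 / 0.325 = 3.077
5·fm + (1 − fm) = 3.077
fm = (3.077 − 1) / (5 − 1) = 0.52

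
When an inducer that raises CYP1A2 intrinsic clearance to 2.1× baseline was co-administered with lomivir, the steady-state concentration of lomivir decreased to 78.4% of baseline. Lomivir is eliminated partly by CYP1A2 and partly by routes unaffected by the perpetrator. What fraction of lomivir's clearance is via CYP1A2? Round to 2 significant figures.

Call the CYP1A2 fraction fm. After the interaction, CL_new/CL_old = fm × 2.1 + (1 − fm).
Steady-state concentration ratio = 1 / (new CL fraction), so new CL fraction = 1 / 0.784 = 1.276.
fm × 2.1 + 1 − fm = 1.276  ⇒  fm × (2.1 − 1) = 0.2755  ⇒  fm = 0.25.

0.25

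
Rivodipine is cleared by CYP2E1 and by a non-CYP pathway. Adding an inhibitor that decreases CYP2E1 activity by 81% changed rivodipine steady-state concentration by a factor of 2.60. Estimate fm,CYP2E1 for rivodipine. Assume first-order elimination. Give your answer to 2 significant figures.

CL'/CL = 1 / 2.60 = 0.3846
0.19·fm + (1 − fm) = 0.3846
fm = (0.3846 − 1) / (0.19 − 1) = 0.76

0.76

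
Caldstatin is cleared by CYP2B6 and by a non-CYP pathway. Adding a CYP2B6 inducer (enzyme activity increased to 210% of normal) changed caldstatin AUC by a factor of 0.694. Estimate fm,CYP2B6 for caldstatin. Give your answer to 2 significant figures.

CL'/CL = 1 / 0.694 = 1.441
2.1·fm + (1 − fm) = 1.441
fm = (1.441 − 1) / (2.1 − 1) = 0.40

0.40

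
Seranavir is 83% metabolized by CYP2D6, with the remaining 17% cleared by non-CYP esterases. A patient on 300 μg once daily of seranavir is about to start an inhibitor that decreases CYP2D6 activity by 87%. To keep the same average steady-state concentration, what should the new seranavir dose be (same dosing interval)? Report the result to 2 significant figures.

83 μg

CYP2D6: 0.83 × 0.13 = 0.1079
Other: 0.17 (unchanged)
New clearance relative to baseline: 0.1079 + 0.17 = 0.2779.
To maintain the same steady-state level, dose must scale with clearance: new dose = 300 × 0.2779 = 83 μg.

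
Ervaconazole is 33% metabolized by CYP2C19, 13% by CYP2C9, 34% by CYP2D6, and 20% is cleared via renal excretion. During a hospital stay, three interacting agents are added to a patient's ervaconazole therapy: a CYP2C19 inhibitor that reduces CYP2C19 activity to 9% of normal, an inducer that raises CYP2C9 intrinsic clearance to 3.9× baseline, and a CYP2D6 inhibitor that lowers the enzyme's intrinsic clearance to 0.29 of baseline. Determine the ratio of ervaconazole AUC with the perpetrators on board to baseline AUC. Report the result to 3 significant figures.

1.20

The CYP2C19 pathway (33% of clearance) is reduced to 0.09× activity: 0.33 × 0.09 = 0.0297.
The CYP2C9 pathway (13% of clearance) is boosted to 3.9× activity: 0.13 × 3.9 = 0.507.
The CYP2D6 pathway (34% of clearance) is reduced to 0.29× activity: 0.34 × 0.29 = 0.0986.
Non-CYP routes (20%) are unchanged.
New clearance relative to baseline: 0.0297 + 0.507 + 0.0986 + 0.2 = 0.8353.
Net AUC ratio = 1 / 0.8353 = 1.20.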